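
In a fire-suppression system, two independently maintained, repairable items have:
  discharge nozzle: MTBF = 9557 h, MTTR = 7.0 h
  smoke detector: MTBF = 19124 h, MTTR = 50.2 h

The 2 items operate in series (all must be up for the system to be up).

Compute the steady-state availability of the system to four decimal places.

0.9967

A(discharge nozzle) = MTBF/(MTBF+MTTR) = 9557/(9557+7.0) = 0.999268
A(smoke detector) = MTBF/(MTBF+MTTR) = 19124/(19124+50.2) = 0.997382
Series availability: 0.999268 × 0.997382 = 0.9967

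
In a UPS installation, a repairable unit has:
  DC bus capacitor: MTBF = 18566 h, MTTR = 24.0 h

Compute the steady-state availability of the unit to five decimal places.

A(DC bus capacitor) = MTBF/(MTBF+MTTR) = 18566/(18566+24.0) = 0.99871

0.99871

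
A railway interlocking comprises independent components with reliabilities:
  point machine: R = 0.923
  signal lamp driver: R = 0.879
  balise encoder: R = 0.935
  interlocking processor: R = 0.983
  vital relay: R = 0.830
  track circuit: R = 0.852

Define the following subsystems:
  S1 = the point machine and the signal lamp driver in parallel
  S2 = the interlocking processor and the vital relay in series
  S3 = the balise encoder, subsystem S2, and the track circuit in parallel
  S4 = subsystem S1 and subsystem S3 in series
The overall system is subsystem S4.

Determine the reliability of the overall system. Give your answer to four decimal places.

Parallel (point machine and signal lamp driver): 1 − (1 − 0.923000)(1 − 0.879000) = 0.990683
Series (interlocking processor and vital relay): 0.983000 × 0.830000 = 0.815890
Parallel (balise encoder, [0.815890], and track circuit): 1 − (1 − 0.935000)(1 − 0.815890)(1 − 0.852000) = 0.998229
Series ([0.990683] and [0.998229]): 0.990683 × 0.998229 = 0.9889

0.9889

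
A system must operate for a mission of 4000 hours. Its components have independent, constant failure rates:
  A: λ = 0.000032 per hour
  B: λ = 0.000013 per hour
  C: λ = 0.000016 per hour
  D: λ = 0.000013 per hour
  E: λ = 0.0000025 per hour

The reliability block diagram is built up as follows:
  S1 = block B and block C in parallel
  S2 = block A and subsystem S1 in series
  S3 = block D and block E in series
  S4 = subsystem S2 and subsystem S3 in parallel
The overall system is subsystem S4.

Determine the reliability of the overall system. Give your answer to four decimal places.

0.9926

R(A) = exp(−0.000032 × 4000) = 0.879853
R(B) = exp(−0.000013 × 4000) = 0.949329
R(C) = exp(−0.000016 × 4000) = 0.938005
R(D) = exp(−0.000013 × 4000) = 0.949329
R(E) = exp(−0.0000025 × 4000) = 0.990050
Parallel (B and C): 1 − (1 − 0.949329)(1 − 0.938005) = 0.996859
Series (A and [0.996859]): 0.879853 × 0.996859 = 0.877089
Series (D and E): 0.949329 × 0.990050 = 0.939883
Parallel ([0.877089] and [0.939883]): 1 − (1 − 0.877089)(1 − 0.939883) = 0.9926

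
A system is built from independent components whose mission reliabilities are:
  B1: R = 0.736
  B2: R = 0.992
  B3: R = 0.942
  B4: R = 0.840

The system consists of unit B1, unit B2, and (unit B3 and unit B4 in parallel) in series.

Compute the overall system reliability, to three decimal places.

0.723

Parallel (B3 and B4): 1 − (1 − 0.94200)(1 − 0.84000) = 0.99072
Series (B1, B2, and [0.99072]): 0.73600 × 0.99200 × 0.99072 = 0.723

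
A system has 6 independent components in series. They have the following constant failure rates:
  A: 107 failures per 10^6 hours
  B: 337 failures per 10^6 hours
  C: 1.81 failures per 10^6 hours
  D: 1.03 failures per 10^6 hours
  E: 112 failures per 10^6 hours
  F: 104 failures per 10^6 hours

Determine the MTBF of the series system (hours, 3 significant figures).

Series of exponential components: λ_sys = Σ λ_i
λ_sys = 0.000107 + 0.000337 + 0.00000181 + 0.00000103 + 0.000112 + 0.000104 = 6.6284e-04 /h
MTBF = 1 / λ_sys = 1510 h

1510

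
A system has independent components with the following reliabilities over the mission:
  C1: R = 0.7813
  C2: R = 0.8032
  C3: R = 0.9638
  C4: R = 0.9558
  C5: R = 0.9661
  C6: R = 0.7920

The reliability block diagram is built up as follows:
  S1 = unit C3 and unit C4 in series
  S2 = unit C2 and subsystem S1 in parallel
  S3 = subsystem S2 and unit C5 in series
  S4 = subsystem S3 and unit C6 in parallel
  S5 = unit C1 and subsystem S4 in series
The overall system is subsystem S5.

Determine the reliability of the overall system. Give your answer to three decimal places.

0.773

Series (C3 and C4): 0.96380 × 0.95580 = 0.92120
Parallel (C2 and [0.92120]): 1 − (1 − 0.80320)(1 − 0.92120) = 0.98449
Series ([0.98449] and C5): 0.98449 × 0.96610 = 0.95112
Parallel ([0.95112] and C6): 1 − (1 − 0.95112)(1 − 0.79200) = 0.98983
Series (C1 and [0.98983]): 0.78130 × 0.98983 = 0.773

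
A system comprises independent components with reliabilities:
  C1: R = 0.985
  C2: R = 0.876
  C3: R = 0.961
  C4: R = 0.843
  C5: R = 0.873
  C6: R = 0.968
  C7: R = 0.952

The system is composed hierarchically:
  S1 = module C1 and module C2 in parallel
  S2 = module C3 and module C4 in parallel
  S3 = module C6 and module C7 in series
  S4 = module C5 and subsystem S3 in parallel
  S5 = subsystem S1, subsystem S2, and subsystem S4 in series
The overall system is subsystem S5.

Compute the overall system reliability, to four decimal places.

Parallel (C1 and C2): 1 − (1 − 0.985000)(1 − 0.876000) = 0.998140
Parallel (C3 and C4): 1 − (1 − 0.961000)(1 − 0.843000) = 0.993877
Series (C6 and C7): 0.968000 × 0.952000 = 0.921536
Parallel (C5 and [0.921536]): 1 − (1 − 0.873000)(1 − 0.921536) = 0.990035
Series ([0.998140], [0.993877], and [0.990035]): 0.998140 × 0.993877 × 0.990035 = 0.9821

0.9821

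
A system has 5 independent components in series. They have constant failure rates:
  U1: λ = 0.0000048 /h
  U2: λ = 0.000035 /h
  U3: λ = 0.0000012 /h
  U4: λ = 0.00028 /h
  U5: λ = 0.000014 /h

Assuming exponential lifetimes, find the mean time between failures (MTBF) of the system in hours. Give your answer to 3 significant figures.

2990

Series of exponential components: λ_sys = Σ λ_i
λ_sys = 0.0000048 + 0.000035 + 0.0000012 + 0.00028 + 0.000014 = 3.3500e-04 /h
MTBF = 1 / λ_sys = 2990 h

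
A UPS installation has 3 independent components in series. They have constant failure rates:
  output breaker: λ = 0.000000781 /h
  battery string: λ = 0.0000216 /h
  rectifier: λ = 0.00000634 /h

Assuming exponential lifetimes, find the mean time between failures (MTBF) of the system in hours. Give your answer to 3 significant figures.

34800

Series of exponential components: λ_sys = Σ λ_i
λ_sys = 0.000000781 + 0.0000216 + 0.00000634 = 2.8721e-05 /h
MTBF = 1 / λ_sys = 34800 h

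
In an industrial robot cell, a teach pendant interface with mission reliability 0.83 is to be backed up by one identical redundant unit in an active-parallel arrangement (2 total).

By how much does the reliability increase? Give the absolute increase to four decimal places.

0.1411

R_before = 0.83
R_after = 1 − (1 − 0.83)^2 = 0.9711
ΔR = 0.9711 − 0.83 = 0.1411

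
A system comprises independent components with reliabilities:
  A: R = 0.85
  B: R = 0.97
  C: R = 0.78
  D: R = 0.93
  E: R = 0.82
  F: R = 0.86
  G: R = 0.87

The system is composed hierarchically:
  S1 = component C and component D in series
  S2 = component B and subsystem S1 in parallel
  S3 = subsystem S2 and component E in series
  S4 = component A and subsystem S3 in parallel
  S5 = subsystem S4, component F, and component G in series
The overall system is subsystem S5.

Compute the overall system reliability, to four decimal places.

0.7272

Series (C and D): 0.780000 × 0.930000 = 0.725400
Parallel (B and [0.725400]): 1 − (1 − 0.970000)(1 − 0.725400) = 0.991762
Series ([0.991762] and E): 0.991762 × 0.820000 = 0.813245
Parallel (A and [0.813245]): 1 − (1 − 0.850000)(1 − 0.813245) = 0.971987
Series ([0.971987], F, and G): 0.971987 × 0.860000 × 0.870000 = 0.7272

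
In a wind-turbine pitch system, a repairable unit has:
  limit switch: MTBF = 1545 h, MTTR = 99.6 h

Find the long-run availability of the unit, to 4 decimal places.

A(limit switch) = MTBF/(MTBF+MTTR) = 1545/(1545+99.6) = 0.9394

0.9394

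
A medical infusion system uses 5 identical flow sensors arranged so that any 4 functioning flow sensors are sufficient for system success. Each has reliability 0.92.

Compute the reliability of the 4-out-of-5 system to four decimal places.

0.9456

R = Σ_{i=4}^{5} C(5,i) p^i (1−p)^{5−i} with p = 0.92
C(5,4)·0.92^4·0.08^1 = 0.286557
C(5,5)·0.92^5·0.08^0 = 0.659082
Sum = 0.9456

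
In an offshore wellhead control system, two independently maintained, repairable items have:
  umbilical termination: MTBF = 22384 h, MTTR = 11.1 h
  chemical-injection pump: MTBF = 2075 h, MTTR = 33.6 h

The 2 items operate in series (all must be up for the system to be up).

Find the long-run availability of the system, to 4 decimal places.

0.9836

A(umbilical termination) = MTBF/(MTBF+MTTR) = 22384/(22384+11.1) = 0.999504
A(chemical-injection pump) = MTBF/(MTBF+MTTR) = 2075/(2075+33.6) = 0.984065
Series availability: 0.999504 × 0.984065 = 0.9836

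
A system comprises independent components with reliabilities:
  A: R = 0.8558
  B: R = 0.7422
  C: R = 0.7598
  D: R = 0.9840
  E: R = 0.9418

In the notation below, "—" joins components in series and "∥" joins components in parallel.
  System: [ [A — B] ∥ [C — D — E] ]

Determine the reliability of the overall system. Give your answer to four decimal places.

Series (A and B): 0.855800 × 0.742200 = 0.635175
Series (C, D, and E): 0.759800 × 0.984000 × 0.941800 = 0.704130
Parallel ([0.635175] and [0.704130]): 1 − (1 − 0.635175)(1 − 0.704130) = 0.8921

0.8921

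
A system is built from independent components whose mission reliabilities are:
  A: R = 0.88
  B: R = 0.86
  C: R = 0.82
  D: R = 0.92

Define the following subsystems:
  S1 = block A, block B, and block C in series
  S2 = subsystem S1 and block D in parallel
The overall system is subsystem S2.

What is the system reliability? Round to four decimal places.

Series (A, B, and C): 0.880000 × 0.860000 × 0.820000 = 0.620576
Parallel ([0.620576] and D): 1 − (1 − 0.620576)(1 − 0.920000) = 0.9696

0.9696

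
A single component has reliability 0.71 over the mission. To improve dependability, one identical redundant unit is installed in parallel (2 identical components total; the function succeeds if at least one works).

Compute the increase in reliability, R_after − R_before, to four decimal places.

R_before = 0.71
R_after = 1 − (1 − 0.71)^2 = 0.9159
ΔR = 0.9159 − 0.71 = 0.2059

0.2059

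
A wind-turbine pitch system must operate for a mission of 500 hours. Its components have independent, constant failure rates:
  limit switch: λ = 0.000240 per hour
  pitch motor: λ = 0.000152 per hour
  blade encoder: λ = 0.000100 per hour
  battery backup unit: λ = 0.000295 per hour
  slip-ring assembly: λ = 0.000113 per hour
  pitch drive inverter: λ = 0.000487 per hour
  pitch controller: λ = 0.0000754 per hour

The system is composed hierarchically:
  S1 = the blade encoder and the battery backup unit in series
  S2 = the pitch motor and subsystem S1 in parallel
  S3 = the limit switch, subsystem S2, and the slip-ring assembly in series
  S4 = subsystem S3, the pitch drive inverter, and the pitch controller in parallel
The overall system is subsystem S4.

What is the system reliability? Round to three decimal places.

0.999

R(limit switch) = exp(−0.000240 × 500) = 0.88692
R(pitch motor) = exp(−0.000152 × 500) = 0.92682
R(blade encoder) = exp(−0.000100 × 500) = 0.95123
R(battery backup unit) = exp(−0.000295 × 500) = 0.86286
R(slip-ring assembly) = exp(−0.000113 × 500) = 0.94507
R(pitch drive inverter) = exp(−0.000487 × 500) = 0.78388
R(pitch controller) = exp(−0.0000754 × 500) = 0.96300
Series (blade encoder and battery backup unit): 0.95123 × 0.86286 = 0.82078
Parallel (pitch motor and [0.82078]): 1 − (1 − 0.92682)(1 − 0.82078) = 0.98688
Series (limit switch, [0.98688], and slip-ring assembly): 0.88692 × 0.98688 × 0.94507 = 0.82720
Parallel ([0.82720], pitch drive inverter, and pitch controller): 1 − (1 − 0.82720)(1 − 0.78388)(1 − 0.96300) = 0.999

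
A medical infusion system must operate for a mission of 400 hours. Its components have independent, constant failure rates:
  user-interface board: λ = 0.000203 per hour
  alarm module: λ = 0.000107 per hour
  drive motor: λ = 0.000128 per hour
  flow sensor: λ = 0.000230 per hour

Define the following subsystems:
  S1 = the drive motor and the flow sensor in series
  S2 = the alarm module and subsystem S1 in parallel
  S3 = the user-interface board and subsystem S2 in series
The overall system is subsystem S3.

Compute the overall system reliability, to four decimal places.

0.9169

R(user-interface board) = exp(−0.000203 × 400) = 0.922009
R(alarm module) = exp(−0.000107 × 400) = 0.958103
R(drive motor) = exp(−0.000128 × 400) = 0.950089
R(flow sensor) = exp(−0.000230 × 400) = 0.912105
Series (drive motor and flow sensor): 0.950089 × 0.912105 = 0.866581
Parallel (alarm module and [0.866581]): 1 − (1 − 0.958103)(1 − 0.866581) = 0.994410
Series (user-interface board and [0.994410]): 0.922009 × 0.994410 = 0.9169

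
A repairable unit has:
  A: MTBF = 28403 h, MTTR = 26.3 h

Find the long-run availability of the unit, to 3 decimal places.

0.999

A(A) = MTBF/(MTBF+MTTR) = 28403/(28403+26.3) = 0.999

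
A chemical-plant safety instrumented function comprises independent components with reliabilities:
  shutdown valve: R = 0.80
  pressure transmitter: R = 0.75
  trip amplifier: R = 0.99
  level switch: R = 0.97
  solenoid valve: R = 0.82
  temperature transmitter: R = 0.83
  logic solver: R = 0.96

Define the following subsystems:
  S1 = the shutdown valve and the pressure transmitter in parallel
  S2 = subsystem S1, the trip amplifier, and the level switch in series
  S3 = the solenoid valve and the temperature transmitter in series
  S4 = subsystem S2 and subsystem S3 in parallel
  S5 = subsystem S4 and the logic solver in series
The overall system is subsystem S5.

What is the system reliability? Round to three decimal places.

Parallel (shutdown valve and pressure transmitter): 1 − (1 − 0.80000)(1 − 0.75000) = 0.95000
Series ([0.95000], trip amplifier, and level switch): 0.95000 × 0.99000 × 0.97000 = 0.91229
Series (solenoid valve and temperature transmitter): 0.82000 × 0.83000 = 0.68060
Parallel ([0.91229] and [0.68060]): 1 − (1 − 0.91229)(1 − 0.68060) = 0.97199
Series ([0.97199] and logic solver): 0.97199 × 0.96000 = 0.933

0.933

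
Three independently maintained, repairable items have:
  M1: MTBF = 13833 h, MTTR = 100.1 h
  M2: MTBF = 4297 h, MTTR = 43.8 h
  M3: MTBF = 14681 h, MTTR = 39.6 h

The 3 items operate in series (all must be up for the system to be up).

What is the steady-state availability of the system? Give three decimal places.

0.980

A(M1) = MTBF/(MTBF+MTTR) = 13833/(13833+100.1) = 0.992816
A(M2) = MTBF/(MTBF+MTTR) = 4297/(4297+43.8) = 0.989910
A(M3) = MTBF/(MTBF+MTTR) = 14681/(14681+39.6) = 0.997310
Series availability: 0.992816 × 0.989910 × 0.997310 = 0.980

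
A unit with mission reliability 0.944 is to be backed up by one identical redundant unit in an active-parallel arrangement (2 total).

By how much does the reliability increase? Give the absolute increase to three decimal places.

0.053

R_before = 0.944
R_after = 1 − (1 − 0.944)^2 = 0.997
ΔR = 0.997 − 0.944 = 0.053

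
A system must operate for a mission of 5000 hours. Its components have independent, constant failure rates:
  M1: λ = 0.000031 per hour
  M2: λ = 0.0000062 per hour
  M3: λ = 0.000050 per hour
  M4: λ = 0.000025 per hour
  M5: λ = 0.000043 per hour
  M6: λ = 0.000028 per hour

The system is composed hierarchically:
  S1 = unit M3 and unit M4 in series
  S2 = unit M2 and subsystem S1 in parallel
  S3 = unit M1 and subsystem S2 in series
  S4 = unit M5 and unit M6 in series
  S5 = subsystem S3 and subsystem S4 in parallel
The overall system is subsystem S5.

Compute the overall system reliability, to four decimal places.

R(M1) = exp(−0.000031 × 5000) = 0.856415
R(M2) = exp(−0.0000062 × 5000) = 0.969476
R(M3) = exp(−0.000050 × 5000) = 0.778801
R(M4) = exp(−0.000025 × 5000) = 0.882497
R(M5) = exp(−0.000043 × 5000) = 0.806541
R(M6) = exp(−0.000028 × 5000) = 0.869358
Series (M3 and M4): 0.778801 × 0.882497 = 0.687290
Parallel (M2 and [0.687290]): 1 − (1 − 0.969476)(1 − 0.687290) = 0.990455
Series (M1 and [0.990455]): 0.856415 × 0.990455 = 0.848241
Series (M5 and M6): 0.806541 × 0.869358 = 0.701173
Parallel ([0.848241] and [0.701173]): 1 − (1 − 0.848241)(1 − 0.701173) = 0.9547

0.9547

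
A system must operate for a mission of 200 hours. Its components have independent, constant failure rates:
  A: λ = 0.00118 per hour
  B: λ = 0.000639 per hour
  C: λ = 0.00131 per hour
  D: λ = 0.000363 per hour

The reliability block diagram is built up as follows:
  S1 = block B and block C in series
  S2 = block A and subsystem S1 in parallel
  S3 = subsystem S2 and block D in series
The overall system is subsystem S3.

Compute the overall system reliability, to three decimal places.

0.867

R(A) = exp(−0.00118 × 200) = 0.78978
R(B) = exp(−0.000639 × 200) = 0.88003
R(C) = exp(−0.00131 × 200) = 0.76951
R(D) = exp(−0.000363 × 200) = 0.92997
Series (B and C): 0.88003 × 0.76951 = 0.67719
Parallel (A and [0.67719]): 1 − (1 − 0.78978)(1 − 0.67719) = 0.93214
Series ([0.93214] and D): 0.93214 × 0.92997 = 0.867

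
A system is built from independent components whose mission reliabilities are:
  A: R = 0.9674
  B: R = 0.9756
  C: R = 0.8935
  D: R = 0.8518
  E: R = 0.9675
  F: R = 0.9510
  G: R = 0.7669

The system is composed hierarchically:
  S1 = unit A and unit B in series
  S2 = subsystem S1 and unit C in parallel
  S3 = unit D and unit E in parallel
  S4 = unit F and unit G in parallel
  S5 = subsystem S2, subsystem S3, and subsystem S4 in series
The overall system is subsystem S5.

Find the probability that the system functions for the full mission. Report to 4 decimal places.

Series (A and B): 0.967400 × 0.975600 = 0.943795
Parallel ([0.943795] and C): 1 − (1 − 0.943795)(1 − 0.893500) = 0.994014
Parallel (D and E): 1 − (1 − 0.851800)(1 − 0.967500) = 0.995184
Parallel (F and G): 1 − (1 − 0.951000)(1 − 0.766900) = 0.988578
Series ([0.994014], [0.995184], and [0.988578]): 0.994014 × 0.995184 × 0.988578 = 0.9779

0.9779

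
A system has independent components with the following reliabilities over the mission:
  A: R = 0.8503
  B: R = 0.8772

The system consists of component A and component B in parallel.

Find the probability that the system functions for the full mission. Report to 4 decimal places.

0.9816

Parallel (A and B): 1 − (1 − 0.850300)(1 − 0.877200) = 0.9816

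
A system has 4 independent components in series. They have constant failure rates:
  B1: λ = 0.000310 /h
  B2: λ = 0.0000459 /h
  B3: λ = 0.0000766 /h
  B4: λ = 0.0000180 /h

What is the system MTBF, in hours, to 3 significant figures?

2220

Series of exponential components: λ_sys = Σ λ_i
λ_sys = 0.000310 + 0.0000459 + 0.0000766 + 0.0000180 = 4.5050e-04 /h
MTBF = 1 / λ_sys = 2220 h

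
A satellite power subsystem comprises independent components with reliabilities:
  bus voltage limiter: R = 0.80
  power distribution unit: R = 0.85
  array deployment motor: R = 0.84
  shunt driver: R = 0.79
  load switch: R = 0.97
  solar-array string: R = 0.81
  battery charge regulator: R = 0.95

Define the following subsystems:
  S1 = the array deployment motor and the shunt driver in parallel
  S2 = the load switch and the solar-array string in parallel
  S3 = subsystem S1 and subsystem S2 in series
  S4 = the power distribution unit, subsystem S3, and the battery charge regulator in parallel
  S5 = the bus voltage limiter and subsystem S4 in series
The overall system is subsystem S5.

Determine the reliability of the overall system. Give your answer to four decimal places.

Parallel (array deployment motor and shunt driver): 1 − (1 − 0.840000)(1 − 0.790000) = 0.966400
Parallel (load switch and solar-array string): 1 − (1 − 0.970000)(1 − 0.810000) = 0.994300
Series ([0.966400] and [0.994300]): 0.966400 × 0.994300 = 0.960892
Parallel (power distribution unit, [0.960892], and battery charge regulator): 1 − (1 − 0.850000)(1 − 0.960892)(1 − 0.950000) = 0.999707
Series (bus voltage limiter and [0.999707]): 0.800000 × 0.999707 = 0.7998

0.7998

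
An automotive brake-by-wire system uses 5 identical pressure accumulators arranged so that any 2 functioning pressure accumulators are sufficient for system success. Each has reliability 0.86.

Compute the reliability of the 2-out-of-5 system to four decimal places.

0.9983

R = Σ_{i=2}^{5} C(5,i) p^i (1−p)^{5−i} with p = 0.86
C(5,2)·0.86^2·0.14^3 = 0.020295
C(5,3)·0.86^3·0.14^2 = 0.124667
C(5,4)·0.86^4·0.14^1 = 0.382906
C(5,5)·0.86^5·0.14^0 = 0.470427
Sum = 0.9983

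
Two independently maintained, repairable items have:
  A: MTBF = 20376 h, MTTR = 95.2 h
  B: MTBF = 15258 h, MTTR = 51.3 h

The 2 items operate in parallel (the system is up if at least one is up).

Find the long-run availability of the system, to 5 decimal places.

0.99998

A(A) = MTBF/(MTBF+MTTR) = 20376/(20376+95.2) = 0.995350
A(B) = MTBF/(MTBF+MTTR) = 15258/(15258+51.3) = 0.996649
Parallel availability: 1 − (1 − 0.995350)(1 − 0.996649) = 0.99998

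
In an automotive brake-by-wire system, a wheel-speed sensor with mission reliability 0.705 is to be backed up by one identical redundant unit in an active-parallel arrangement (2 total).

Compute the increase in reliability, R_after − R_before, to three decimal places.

0.208

R_before = 0.705
R_after = 1 − (1 − 0.705)^2 = 0.913
ΔR = 0.913 − 0.705 = 0.208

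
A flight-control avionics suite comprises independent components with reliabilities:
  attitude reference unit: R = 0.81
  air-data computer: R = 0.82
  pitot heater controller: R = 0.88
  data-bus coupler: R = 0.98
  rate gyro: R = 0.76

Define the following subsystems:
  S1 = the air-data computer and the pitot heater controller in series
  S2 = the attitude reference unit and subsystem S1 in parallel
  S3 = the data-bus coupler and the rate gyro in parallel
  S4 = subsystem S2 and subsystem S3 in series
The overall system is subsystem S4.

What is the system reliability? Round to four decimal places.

Series (air-data computer and pitot heater controller): 0.820000 × 0.880000 = 0.721600
Parallel (attitude reference unit and [0.721600]): 1 − (1 − 0.810000)(1 − 0.721600) = 0.947104
Parallel (data-bus coupler and rate gyro): 1 − (1 − 0.980000)(1 − 0.760000) = 0.995200
Series ([0.947104] and [0.995200]): 0.947104 × 0.995200 = 0.9426

0.9426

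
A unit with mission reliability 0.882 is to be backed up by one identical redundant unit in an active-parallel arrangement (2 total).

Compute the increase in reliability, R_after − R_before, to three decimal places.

0.104

R_before = 0.882
R_after = 1 − (1 − 0.882)^2 = 0.986
ΔR = 0.986 − 0.882 = 0.104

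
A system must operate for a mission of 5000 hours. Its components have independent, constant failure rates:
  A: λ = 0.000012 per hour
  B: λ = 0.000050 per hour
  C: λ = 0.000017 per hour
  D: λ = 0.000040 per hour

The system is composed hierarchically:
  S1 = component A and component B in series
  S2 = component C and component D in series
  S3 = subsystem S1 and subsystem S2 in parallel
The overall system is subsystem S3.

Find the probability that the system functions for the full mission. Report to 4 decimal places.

0.9339

R(A) = exp(−0.000012 × 5000) = 0.941765
R(B) = exp(−0.000050 × 5000) = 0.778801
R(C) = exp(−0.000017 × 5000) = 0.918512
R(D) = exp(−0.000040 × 5000) = 0.818731
Series (A and B): 0.941765 × 0.778801 = 0.733448
Series (C and D): 0.918512 × 0.818731 = 0.752014
Parallel ([0.733448] and [0.752014]): 1 − (1 − 0.733448)(1 − 0.752014) = 0.9339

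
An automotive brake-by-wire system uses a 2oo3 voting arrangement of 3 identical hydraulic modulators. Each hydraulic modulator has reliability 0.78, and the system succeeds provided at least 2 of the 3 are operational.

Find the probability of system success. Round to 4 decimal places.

R = Σ_{i=2}^{3} C(3,i) p^i (1−p)^{3−i} with p = 0.78
C(3,2)·0.78^2·0.22^1 = 0.401544
C(3,3)·0.78^3·0.22^0 = 0.474552
Sum = 0.8761

0.8761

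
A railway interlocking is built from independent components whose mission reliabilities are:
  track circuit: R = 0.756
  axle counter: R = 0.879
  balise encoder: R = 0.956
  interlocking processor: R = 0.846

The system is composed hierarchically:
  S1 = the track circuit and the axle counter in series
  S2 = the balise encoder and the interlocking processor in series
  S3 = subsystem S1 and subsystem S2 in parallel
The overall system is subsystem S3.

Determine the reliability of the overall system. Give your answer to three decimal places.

0.936

Series (track circuit and axle counter): 0.75600 × 0.87900 = 0.66452
Series (balise encoder and interlocking processor): 0.95600 × 0.84600 = 0.80878
Parallel ([0.66452] and [0.80878]): 1 − (1 − 0.66452)(1 − 0.80878) = 0.936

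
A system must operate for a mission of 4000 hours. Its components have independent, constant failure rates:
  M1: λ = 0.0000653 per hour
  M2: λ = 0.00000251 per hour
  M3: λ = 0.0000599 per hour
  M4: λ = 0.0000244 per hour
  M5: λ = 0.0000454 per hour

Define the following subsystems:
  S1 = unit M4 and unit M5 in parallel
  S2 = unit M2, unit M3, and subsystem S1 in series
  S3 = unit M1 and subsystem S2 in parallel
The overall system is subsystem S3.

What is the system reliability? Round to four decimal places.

0.9465

R(M1) = exp(−0.0000653 × 4000) = 0.770127
R(M2) = exp(−0.00000251 × 4000) = 0.990010
R(M3) = exp(−0.0000599 × 4000) = 0.786943
R(M4) = exp(−0.0000244 × 4000) = 0.907012
R(M5) = exp(−0.0000454 × 4000) = 0.833935
Parallel (M4 and M5): 1 − (1 − 0.907012)(1 − 0.833935) = 0.984558
Series (M2, M3, and [0.984558]): 0.990010 × 0.786943 × 0.984558 = 0.767051
Parallel (M1 and [0.767051]): 1 − (1 − 0.770127)(1 − 0.767051) = 0.9465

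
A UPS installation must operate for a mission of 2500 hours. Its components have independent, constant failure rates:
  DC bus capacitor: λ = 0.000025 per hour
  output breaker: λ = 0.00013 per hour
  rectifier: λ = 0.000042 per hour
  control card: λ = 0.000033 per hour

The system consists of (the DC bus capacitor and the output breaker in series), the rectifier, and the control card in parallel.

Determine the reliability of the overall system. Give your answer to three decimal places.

R(DC bus capacitor) = exp(−0.000025 × 2500) = 0.93941
R(output breaker) = exp(−0.00013 × 2500) = 0.72253
R(rectifier) = exp(−0.000042 × 2500) = 0.90032
R(control card) = exp(−0.000033 × 2500) = 0.92081
Series (DC bus capacitor and output breaker): 0.93941 × 0.72253 = 0.67875
Parallel ([0.67875], rectifier, and control card): 1 − (1 − 0.67875)(1 − 0.90032)(1 − 0.92081) = 0.997

0.997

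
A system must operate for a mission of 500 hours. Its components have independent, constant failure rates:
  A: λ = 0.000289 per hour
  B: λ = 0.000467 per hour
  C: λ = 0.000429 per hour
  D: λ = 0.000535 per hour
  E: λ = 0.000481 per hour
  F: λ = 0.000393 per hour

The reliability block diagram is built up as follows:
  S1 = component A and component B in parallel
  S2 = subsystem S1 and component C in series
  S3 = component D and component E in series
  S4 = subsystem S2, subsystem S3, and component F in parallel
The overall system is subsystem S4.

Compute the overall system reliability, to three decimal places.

0.985

R(A) = exp(−0.000289 × 500) = 0.86545
R(B) = exp(−0.000467 × 500) = 0.79176
R(C) = exp(−0.000429 × 500) = 0.80694
R(D) = exp(−0.000535 × 500) = 0.76529
R(E) = exp(−0.000481 × 500) = 0.78623
R(F) = exp(−0.000393 × 500) = 0.82160
Parallel (A and B): 1 − (1 − 0.86545)(1 − 0.79176) = 0.97198
Series ([0.97198] and C): 0.97198 × 0.80694 = 0.78433
Series (D and E): 0.76529 × 0.78623 = 0.60169
Parallel ([0.78433], [0.60169], and F): 1 − (1 − 0.78433)(1 − 0.60169)(1 − 0.82160) = 0.985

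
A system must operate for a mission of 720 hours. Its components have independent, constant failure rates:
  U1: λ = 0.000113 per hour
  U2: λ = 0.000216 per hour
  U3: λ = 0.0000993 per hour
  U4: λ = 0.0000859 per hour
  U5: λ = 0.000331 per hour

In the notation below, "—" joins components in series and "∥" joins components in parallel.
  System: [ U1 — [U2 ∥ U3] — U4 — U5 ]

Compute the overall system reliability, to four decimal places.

R(U1) = exp(−0.000113 × 720) = 0.921862
R(U2) = exp(−0.000216 × 720) = 0.855970
R(U3) = exp(−0.0000993 × 720) = 0.931000
R(U4) = exp(−0.0000859 × 720) = 0.940026
R(U5) = exp(−0.000331 × 720) = 0.787951
Parallel (U2 and U3): 1 − (1 − 0.855970)(1 − 0.931000) = 0.990062
Series (U1, [0.990062], U4, and U5): 0.921862 × 0.990062 × 0.940026 × 0.787951 = 0.6760

0.6760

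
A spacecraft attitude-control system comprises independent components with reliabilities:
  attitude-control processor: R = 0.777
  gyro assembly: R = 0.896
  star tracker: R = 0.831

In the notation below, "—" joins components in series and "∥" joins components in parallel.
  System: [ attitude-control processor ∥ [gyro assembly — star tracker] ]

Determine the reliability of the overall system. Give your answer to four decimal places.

0.9430

Series (gyro assembly and star tracker): 0.896000 × 0.831000 = 0.744576
Parallel (attitude-control processor and [0.744576]): 1 − (1 − 0.777000)(1 − 0.744576) = 0.9430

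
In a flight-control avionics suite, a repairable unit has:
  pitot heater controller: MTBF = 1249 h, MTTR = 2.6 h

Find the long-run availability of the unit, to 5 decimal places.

A(pitot heater controller) = MTBF/(MTBF+MTTR) = 1249/(1249+2.6) = 0.99792

0.99792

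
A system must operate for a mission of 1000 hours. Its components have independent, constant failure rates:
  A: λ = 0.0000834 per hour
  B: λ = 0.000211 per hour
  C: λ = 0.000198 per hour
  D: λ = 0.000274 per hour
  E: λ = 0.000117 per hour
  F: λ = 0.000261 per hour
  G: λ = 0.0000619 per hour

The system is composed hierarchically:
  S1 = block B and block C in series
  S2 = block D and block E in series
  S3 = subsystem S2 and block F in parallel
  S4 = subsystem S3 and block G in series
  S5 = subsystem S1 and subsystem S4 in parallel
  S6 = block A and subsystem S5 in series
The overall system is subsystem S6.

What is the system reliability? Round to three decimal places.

0.880

R(A) = exp(−0.0000834 × 1000) = 0.91998
R(B) = exp(−0.000211 × 1000) = 0.80977
R(C) = exp(−0.000198 × 1000) = 0.82037
R(D) = exp(−0.000274 × 1000) = 0.76033
R(E) = exp(−0.000117 × 1000) = 0.88959
R(F) = exp(−0.000261 × 1000) = 0.77028
R(G) = exp(−0.0000619 × 1000) = 0.93998
Series (B and C): 0.80977 × 0.82037 = 0.66431
Series (D and E): 0.76033 × 0.88959 = 0.67638
Parallel ([0.67638] and F): 1 − (1 − 0.67638)(1 − 0.77028) = 0.92566
Series ([0.92566] and G): 0.92566 × 0.93998 = 0.87010
Parallel ([0.66431] and [0.87010]): 1 − (1 − 0.66431)(1 − 0.87010) = 0.95639
Series (A and [0.95639]): 0.91998 × 0.95639 = 0.880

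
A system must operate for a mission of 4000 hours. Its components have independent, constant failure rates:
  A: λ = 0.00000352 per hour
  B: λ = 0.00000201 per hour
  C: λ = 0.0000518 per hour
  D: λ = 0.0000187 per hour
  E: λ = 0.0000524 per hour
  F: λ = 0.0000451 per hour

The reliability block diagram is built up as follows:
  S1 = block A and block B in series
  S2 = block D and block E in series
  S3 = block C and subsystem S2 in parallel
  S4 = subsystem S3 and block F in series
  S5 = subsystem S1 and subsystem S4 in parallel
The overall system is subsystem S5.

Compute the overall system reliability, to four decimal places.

0.9955

R(A) = exp(−0.00000352 × 4000) = 0.986019
R(B) = exp(−0.00000201 × 4000) = 0.991992
R(C) = exp(−0.0000518 × 4000) = 0.812857
R(D) = exp(−0.0000187 × 4000) = 0.927929
R(E) = exp(−0.0000524 × 4000) = 0.810909
R(F) = exp(−0.0000451 × 4000) = 0.834936
Series (A and B): 0.986019 × 0.991992 = 0.978123
Series (D and E): 0.927929 × 0.810909 = 0.752466
Parallel (C and [0.752466]): 1 − (1 − 0.812857)(1 − 0.752466) = 0.953676
Series ([0.953676] and F): 0.953676 × 0.834936 = 0.796258
Parallel ([0.978123] and [0.796258]): 1 − (1 − 0.978123)(1 − 0.796258) = 0.9955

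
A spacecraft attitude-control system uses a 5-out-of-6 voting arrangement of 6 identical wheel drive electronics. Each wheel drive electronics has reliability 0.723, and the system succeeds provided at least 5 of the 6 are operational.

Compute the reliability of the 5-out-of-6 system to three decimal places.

0.471

R = Σ_{i=5}^{6} C(6,i) p^i (1−p)^{6−i} with p = 0.723
C(6,5)·0.723^5·0.277^1 = 0.32834
C(6,6)·0.723^6·0.277^0 = 0.14283
Sum = 0.471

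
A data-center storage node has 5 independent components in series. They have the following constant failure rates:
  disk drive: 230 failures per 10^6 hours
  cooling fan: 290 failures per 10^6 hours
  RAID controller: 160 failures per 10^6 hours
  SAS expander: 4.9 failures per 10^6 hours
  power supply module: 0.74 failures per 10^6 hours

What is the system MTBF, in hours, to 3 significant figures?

Series of exponential components: λ_sys = Σ λ_i
λ_sys = 0.00023 + 0.00029 + 0.00016 + 0.0000049 + 0.00000074 = 6.8564e-04 /h
MTBF = 1 / λ_sys = 1460 h

1460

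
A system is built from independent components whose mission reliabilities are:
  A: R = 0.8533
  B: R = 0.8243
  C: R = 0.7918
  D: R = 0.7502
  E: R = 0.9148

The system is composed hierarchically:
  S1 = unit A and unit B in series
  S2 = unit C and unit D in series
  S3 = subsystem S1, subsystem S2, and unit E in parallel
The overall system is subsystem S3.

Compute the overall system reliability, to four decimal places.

Series (A and B): 0.853300 × 0.824300 = 0.703375
Series (C and D): 0.791800 × 0.750200 = 0.594008
Parallel ([0.703375], [0.594008], and E): 1 − (1 − 0.703375)(1 − 0.594008)(1 − 0.914800) = 0.9897

0.9897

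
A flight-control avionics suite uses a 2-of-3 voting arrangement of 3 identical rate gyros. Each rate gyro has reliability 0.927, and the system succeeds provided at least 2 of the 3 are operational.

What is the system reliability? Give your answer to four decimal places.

0.9848

R = Σ_{i=2}^{3} C(3,i) p^i (1−p)^{3−i} with p = 0.927
C(3,2)·0.927^2·0.073^1 = 0.188193
C(3,3)·0.927^3·0.073^0 = 0.796598
Sum = 0.9848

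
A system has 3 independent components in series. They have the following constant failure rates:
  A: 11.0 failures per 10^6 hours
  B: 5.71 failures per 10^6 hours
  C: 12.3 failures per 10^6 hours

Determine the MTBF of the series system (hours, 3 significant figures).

34500

Series of exponential components: λ_sys = Σ λ_i
λ_sys = 0.0000110 + 0.00000571 + 0.0000123 = 2.9010e-05 /h
MTBF = 1 / λ_sys = 34500 h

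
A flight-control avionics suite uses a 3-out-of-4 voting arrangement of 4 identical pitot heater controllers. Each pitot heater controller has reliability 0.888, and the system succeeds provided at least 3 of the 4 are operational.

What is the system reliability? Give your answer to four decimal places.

0.9355

R = Σ_{i=3}^{4} C(4,i) p^i (1−p)^{4−i} with p = 0.888
C(4,3)·0.888^3·0.112^1 = 0.313702
C(4,4)·0.888^4·0.112^0 = 0.621802
Sum = 0.9355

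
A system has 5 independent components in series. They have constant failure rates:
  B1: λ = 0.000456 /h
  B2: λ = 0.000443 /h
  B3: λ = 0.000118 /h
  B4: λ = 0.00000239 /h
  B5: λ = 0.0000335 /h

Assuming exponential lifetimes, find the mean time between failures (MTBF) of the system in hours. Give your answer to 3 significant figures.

950

Series of exponential components: λ_sys = Σ λ_i
λ_sys = 0.000456 + 0.000443 + 0.000118 + 0.00000239 + 0.0000335 = 1.0529e-03 /h
MTBF = 1 / λ_sys = 950 h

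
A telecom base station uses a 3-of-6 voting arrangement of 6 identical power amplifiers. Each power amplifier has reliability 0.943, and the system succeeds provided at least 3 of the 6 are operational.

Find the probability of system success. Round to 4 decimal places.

R = Σ_{i=3}^{6} C(6,i) p^i (1−p)^{6−i} with p = 0.943
C(6,3)·0.943^3·0.057^3 = 0.003106
C(6,4)·0.943^4·0.057^2 = 0.038538
C(6,5)·0.943^5·0.057^1 = 0.255026
C(6,6)·0.943^6·0.057^0 = 0.703186
Sum = 0.9999

0.9999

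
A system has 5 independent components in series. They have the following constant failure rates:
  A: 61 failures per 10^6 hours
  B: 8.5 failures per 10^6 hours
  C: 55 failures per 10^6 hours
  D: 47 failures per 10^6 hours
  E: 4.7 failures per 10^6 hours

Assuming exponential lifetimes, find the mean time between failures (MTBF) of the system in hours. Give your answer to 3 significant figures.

Series of exponential components: λ_sys = Σ λ_i
λ_sys = 0.000061 + 0.0000085 + 0.000055 + 0.000047 + 0.0000047 = 1.7620e-04 /h
MTBF = 1 / λ_sys = 5680 h

5680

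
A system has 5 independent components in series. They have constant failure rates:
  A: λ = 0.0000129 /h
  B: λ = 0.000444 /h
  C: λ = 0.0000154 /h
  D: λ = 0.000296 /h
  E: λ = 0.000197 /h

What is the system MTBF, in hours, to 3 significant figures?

1040

Series of exponential components: λ_sys = Σ λ_i
λ_sys = 0.0000129 + 0.000444 + 0.0000154 + 0.000296 + 0.000197 = 9.6530e-04 /h
MTBF = 1 / λ_sys = 1040 h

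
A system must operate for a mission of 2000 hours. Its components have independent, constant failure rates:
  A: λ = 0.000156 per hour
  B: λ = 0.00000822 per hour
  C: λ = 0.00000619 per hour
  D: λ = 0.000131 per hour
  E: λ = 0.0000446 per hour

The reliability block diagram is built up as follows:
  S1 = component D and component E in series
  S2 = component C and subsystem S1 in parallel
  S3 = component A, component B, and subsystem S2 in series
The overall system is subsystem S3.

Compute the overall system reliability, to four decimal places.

R(A) = exp(−0.000156 × 2000) = 0.731982
R(B) = exp(−0.00000822 × 2000) = 0.983694
R(C) = exp(−0.00000619 × 2000) = 0.987696
R(D) = exp(−0.000131 × 2000) = 0.769511
R(E) = exp(−0.0000446 × 2000) = 0.914663
Series (D and E): 0.769511 × 0.914663 = 0.703843
Parallel (C and [0.703843]): 1 − (1 − 0.987696)(1 − 0.703843) = 0.996356
Series (A, B, and [0.996356]): 0.731982 × 0.983694 × 0.996356 = 0.7174

0.7174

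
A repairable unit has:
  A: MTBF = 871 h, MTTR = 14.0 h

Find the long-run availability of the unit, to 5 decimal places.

A(A) = MTBF/(MTBF+MTTR) = 871/(871+14.0) = 0.98418

0.98418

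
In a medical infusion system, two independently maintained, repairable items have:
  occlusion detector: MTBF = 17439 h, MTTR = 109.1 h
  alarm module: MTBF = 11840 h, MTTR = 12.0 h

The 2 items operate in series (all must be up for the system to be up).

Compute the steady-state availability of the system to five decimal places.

0.99278

A(occlusion detector) = MTBF/(MTBF+MTTR) = 17439/(17439+109.1) = 0.993783
A(alarm module) = MTBF/(MTBF+MTTR) = 11840/(11840+12.0) = 0.998988
Series availability: 0.993783 × 0.998988 = 0.99278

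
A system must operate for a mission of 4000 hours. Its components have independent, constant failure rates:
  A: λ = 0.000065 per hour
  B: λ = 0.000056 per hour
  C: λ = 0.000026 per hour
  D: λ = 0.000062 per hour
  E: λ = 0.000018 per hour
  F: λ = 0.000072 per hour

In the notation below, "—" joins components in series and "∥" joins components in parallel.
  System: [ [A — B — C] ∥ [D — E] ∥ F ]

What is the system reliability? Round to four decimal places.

0.9695

R(A) = exp(−0.000065 × 4000) = 0.771052
R(B) = exp(−0.000056 × 4000) = 0.799315
R(C) = exp(−0.000026 × 4000) = 0.901225
R(D) = exp(−0.000062 × 4000) = 0.780360
R(E) = exp(−0.000018 × 4000) = 0.930531
R(F) = exp(−0.000072 × 4000) = 0.749762
Series (A, B, and C): 0.771052 × 0.799315 × 0.901225 = 0.555437
Series (D and E): 0.780360 × 0.930531 = 0.726149
Parallel ([0.555437], [0.726149], and F): 1 − (1 − 0.555437)(1 − 0.726149)(1 − 0.749762) = 0.9695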